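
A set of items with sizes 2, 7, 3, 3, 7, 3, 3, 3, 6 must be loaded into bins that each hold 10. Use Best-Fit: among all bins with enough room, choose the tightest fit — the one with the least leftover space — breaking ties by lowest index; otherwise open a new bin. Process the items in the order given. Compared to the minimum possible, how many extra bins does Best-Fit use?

Best-Fit: [2,7] [3,3,3] [7,3] [3,6] → 4 bins.
Total size 37; any packing needs at least ⌈37/10⌉ = 4 bins.
So 4 is already optimal.

0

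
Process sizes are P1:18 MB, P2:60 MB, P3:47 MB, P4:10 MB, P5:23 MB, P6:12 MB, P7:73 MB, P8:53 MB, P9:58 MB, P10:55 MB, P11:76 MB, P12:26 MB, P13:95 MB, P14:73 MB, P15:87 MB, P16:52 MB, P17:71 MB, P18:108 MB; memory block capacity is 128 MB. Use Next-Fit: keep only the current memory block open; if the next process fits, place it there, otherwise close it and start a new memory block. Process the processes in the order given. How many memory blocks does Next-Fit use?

memory block 1: place P1 (18 MB), 110 MB left
memory block 1: place P2 (60 MB), 50 MB left
memory block 1: place P3 (47 MB), 3 MB left
memory block 2: place P4 (10 MB), 118 MB left
memory block 2: place P5 (23 MB), 95 MB left
memory block 2: place P6 (12 MB), 83 MB left
memory block 2: place P7 (73 MB), 10 MB left
memory block 3: place P8 (53 MB), 75 MB left
memory block 3: place P9 (58 MB), 17 MB left
memory block 4: place P10 (55 MB), 73 MB left
memory block 5: place P11 (76 MB), 52 MB left
memory block 5: place P12 (26 MB), 26 MB left
memory block 6: place P13 (95 MB), 33 MB left
memory block 7: place P14 (73 MB), 55 MB left
memory block 8: place P15 (87 MB), 41 MB left
memory block 9: place P16 (52 MB), 76 MB left
memory block 9: place P17 (71 MB), 5 MB left
memory block 10: place P18 (108 MB), 20 MB left

10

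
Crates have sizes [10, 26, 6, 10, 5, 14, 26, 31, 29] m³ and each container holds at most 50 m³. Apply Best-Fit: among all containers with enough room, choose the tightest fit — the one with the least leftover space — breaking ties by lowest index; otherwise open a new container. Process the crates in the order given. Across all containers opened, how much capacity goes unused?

10 m³ → container 1 (remaining 40 m³)
26 m³ → container 1 (remaining 14 m³)
6 m³ → container 1 (remaining 8 m³)
10 m³ → container 2 (remaining 40 m³)
5 m³ → container 1 (remaining 3 m³)
14 m³ → container 2 (remaining 26 m³)
26 m³ → container 2 (remaining 0 m³)
31 m³ → container 3 (remaining 19 m³)
29 m³ → container 4 (remaining 21 m³)
4 containers × 50 m³ = 200 m³; used 157 m³; unused 43 m³.

43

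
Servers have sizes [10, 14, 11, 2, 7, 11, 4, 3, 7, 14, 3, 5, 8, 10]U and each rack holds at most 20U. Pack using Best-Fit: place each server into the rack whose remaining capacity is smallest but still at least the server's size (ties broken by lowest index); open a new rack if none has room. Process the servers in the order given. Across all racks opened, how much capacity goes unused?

11

Put 10U in rack 1; 10U remain.
Put 14U in rack 2; 6U remain.
Put 11U in rack 3; 9U remain.
Put 2U in rack 2; 4U remain.
Put 7U in rack 3; 2U remain.
Put 11U in rack 4; 9U remain.
Put 4U in rack 2; 0U remain.
Put 3U in rack 4; 6U remain.
Put 7U in rack 1; 3U remain.
Put 14U in rack 5; 6U remain.
Put 3U in rack 1; 0U remain.
Put 5U in rack 4; 1U remain.
Put 8U in rack 6; 12U remain.
Put 10U in rack 6; 2U remain.
6 racks × 20U = 120U; used 109U; unused 11U.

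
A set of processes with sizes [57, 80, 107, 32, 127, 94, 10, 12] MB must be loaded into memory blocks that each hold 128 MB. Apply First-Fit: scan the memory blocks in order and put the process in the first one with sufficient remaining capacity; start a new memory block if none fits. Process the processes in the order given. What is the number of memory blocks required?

Put 57 MB in memory block 1; 71 MB remain.
Put 80 MB in memory block 2; 48 MB remain.
Put 107 MB in memory block 3; 21 MB remain.
Put 32 MB in memory block 1; 39 MB remain.
Put 127 MB in memory block 4; 1 MB remain.
Put 94 MB in memory block 5; 34 MB remain.
Put 10 MB in memory block 1; 29 MB remain.
Put 12 MB in memory block 1; 17 MB remain.
Final memory blocks: [57,32,10,12] [80] [107] [127] [94].

5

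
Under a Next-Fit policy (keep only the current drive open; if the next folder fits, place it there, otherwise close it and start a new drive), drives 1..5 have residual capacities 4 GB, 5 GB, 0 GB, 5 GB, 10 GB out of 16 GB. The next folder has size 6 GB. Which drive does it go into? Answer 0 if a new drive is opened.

Next-Fit only looks at drive 5, which has 10 GB free.
6 GB fits there.

5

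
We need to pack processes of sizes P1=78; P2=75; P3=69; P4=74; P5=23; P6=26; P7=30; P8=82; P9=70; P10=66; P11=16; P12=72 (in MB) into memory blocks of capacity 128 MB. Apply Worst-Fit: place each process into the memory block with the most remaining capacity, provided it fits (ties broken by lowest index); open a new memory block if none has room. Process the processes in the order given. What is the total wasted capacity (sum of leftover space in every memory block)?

343

Put P1 (78 MB) in memory block 1; 50 MB remain.
Put P2 (75 MB) in memory block 2; 53 MB remain.
Put P3 (69 MB) in memory block 3; 59 MB remain.
Put P4 (74 MB) in memory block 4; 54 MB remain.
Put P5 (23 MB) in memory block 3; 36 MB remain.
Put P6 (26 MB) in memory block 4; 28 MB remain.
Put P7 (30 MB) in memory block 2; 23 MB remain.
Put P8 (82 MB) in memory block 5; 46 MB remain.
Put P9 (70 MB) in memory block 6; 58 MB remain.
Put P10 (66 MB) in memory block 7; 62 MB remain.
Put P11 (16 MB) in memory block 7; 46 MB remain.
Put P12 (72 MB) in memory block 8; 56 MB remain.
8 memory blocks × 128 MB = 1024 MB; used 681 MB; unused 343 MB.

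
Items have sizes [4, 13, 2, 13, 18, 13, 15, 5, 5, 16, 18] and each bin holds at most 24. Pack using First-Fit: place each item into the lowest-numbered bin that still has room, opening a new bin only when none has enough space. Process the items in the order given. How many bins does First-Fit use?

7 bins

Put 4 in bin 1; 20 remain.
Put 13 in bin 1; 7 remain.
Put 2 in bin 1; 5 remain.
Put 13 in bin 2; 11 remain.
Put 18 in bin 3; 6 remain.
Put 13 in bin 4; 11 remain.
Put 15 in bin 5; 9 remain.
Put 5 in bin 1; 0 remain.
Put 5 in bin 2; 6 remain.
Put 16 in bin 6; 8 remain.
Put 18 in bin 7; 6 remain.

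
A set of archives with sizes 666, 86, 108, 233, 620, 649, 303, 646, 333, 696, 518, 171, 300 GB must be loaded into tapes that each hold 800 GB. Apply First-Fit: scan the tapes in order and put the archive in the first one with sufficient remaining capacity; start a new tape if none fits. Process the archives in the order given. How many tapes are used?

tape 1: place 666 GB, 134 GB left
tape 1: place 86 GB, 48 GB left
tape 2: place 108 GB, 692 GB left
tape 2: place 233 GB, 459 GB left
tape 3: place 620 GB, 180 GB left
tape 4: place 649 GB, 151 GB left
tape 2: place 303 GB, 156 GB left
tape 5: place 646 GB, 154 GB left
tape 6: place 333 GB, 467 GB left
tape 7: place 696 GB, 104 GB left
tape 8: place 518 GB, 282 GB left
tape 3: place 171 GB, 9 GB left
tape 6: place 300 GB, 167 GB left
Final tapes: [666,86] [108,233,303] [620,171] [649] [646] [333,300] [696] [518].

8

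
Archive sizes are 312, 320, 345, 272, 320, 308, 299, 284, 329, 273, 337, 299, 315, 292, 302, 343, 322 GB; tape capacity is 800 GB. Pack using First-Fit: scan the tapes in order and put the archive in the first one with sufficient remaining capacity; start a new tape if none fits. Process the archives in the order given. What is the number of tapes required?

9 tapes

tape 1: place 312 GB, 488 GB left
tape 1: place 320 GB, 168 GB left
tape 2: place 345 GB, 455 GB left
tape 2: place 272 GB, 183 GB left
tape 3: place 320 GB, 480 GB left
tape 3: place 308 GB, 172 GB left
tape 4: place 299 GB, 501 GB left
tape 4: place 284 GB, 217 GB left
tape 5: place 329 GB, 471 GB left
tape 5: place 273 GB, 198 GB left
tape 6: place 337 GB, 463 GB left
tape 6: place 299 GB, 164 GB left
tape 7: place 315 GB, 485 GB left
tape 7: place 292 GB, 193 GB left
tape 8: place 302 GB, 498 GB left
tape 8: place 343 GB, 155 GB left
tape 9: place 322 GB, 478 GB left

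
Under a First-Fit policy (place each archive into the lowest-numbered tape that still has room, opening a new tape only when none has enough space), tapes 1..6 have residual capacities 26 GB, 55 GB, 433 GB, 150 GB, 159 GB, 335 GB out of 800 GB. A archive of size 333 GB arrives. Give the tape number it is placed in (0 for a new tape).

3

Tapes with room: tape 3 (433 GB), tape 6 (335 GB).
The first with room is tape 3.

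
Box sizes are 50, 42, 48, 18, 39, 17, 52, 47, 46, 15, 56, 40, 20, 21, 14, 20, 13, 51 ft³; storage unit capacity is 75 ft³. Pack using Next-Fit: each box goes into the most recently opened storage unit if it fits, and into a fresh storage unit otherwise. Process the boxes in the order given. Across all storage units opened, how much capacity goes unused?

storage unit 1: place 50 ft³, 25 ft³ left
storage unit 2: place 42 ft³, 33 ft³ left
storage unit 3: place 48 ft³, 27 ft³ left
storage unit 3: place 18 ft³, 9 ft³ left
storage unit 4: place 39 ft³, 36 ft³ left
storage unit 4: place 17 ft³, 19 ft³ left
storage unit 5: place 52 ft³, 23 ft³ left
storage unit 6: place 47 ft³, 28 ft³ left
storage unit 7: place 46 ft³, 29 ft³ left
storage unit 7: place 15 ft³, 14 ft³ left
storage unit 8: place 56 ft³, 19 ft³ left
storage unit 9: place 40 ft³, 35 ft³ left
storage unit 9: place 20 ft³, 15 ft³ left
storage unit 10: place 21 ft³, 54 ft³ left
storage unit 10: place 14 ft³, 40 ft³ left
storage unit 10: place 20 ft³, 20 ft³ left
storage unit 10: place 13 ft³, 7 ft³ left
storage unit 11: place 51 ft³, 24 ft³ left
11 storage units × 75 ft³ = 825 ft³; used 609 ft³; unused 216 ft³.

216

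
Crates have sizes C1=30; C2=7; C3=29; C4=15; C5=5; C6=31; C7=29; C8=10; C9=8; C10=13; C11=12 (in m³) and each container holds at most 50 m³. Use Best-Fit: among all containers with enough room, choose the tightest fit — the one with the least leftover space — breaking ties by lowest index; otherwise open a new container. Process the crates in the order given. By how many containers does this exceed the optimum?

Best-Fit: [30,7,10] [29,15,5] [31,8] [29,13] [12] → 5 containers.
Total size 189 m³; any packing needs at least ⌈189/50⌉ = 4 containers.
An optimal packing achieves that bound: [31,15] [30,13,7] [29,12,8] [29,10,5] → 4 containers.
Excess: 5 − 4 = 1.

1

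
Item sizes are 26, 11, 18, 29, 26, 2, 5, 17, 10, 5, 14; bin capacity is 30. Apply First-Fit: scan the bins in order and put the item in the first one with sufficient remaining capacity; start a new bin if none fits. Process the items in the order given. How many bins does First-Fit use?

Put 26 in bin 1; 4 remain.
Put 11 in bin 2; 19 remain.
Put 18 in bin 2; 1 remain.
Put 29 in bin 3; 1 remain.
Put 26 in bin 4; 4 remain.
Put 2 in bin 1; 2 remain.
Put 5 in bin 5; 25 remain.
Put 17 in bin 5; 8 remain.
Put 10 in bin 6; 20 remain.
Put 5 in bin 5; 3 remain.
Put 14 in bin 6; 6 remain.
Final bins: [26,2] [11,18] [29] [26] [5,17,5] [10,14].

6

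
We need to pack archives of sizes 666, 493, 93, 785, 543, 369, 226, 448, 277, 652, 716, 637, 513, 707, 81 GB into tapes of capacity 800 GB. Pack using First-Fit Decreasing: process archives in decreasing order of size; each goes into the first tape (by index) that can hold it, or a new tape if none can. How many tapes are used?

Sorted descending: 785, 716, 707, 666, 652, 637, 543, 513, 493, 448, 369, 277, 226, 93, 81.
785 GB → tape 1 (remaining 15 GB)
716 GB → tape 2 (remaining 84 GB)
707 GB → tape 3 (remaining 93 GB)
666 GB → tape 4 (remaining 134 GB)
652 GB → tape 5 (remaining 148 GB)
637 GB → tape 6 (remaining 163 GB)
543 GB → tape 7 (remaining 257 GB)
513 GB → tape 8 (remaining 287 GB)
493 GB → tape 9 (remaining 307 GB)
448 GB → tape 10 (remaining 352 GB)
369 GB → tape 11 (remaining 431 GB)
277 GB → tape 8 (remaining 10 GB)
226 GB → tape 7 (remaining 31 GB)
93 GB → tape 3 (remaining 0 GB)
81 GB → tape 2 (remaining 3 GB)

11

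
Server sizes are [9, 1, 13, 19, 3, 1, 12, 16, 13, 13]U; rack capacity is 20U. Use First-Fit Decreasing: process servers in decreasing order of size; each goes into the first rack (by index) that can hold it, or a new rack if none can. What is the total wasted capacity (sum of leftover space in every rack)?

40

Sorted descending: 19, 16, 13, 13, 13, 12, 9, 3, 1, 1.
rack 1: place 19U, 1U left
rack 2: place 16U, 4U left
rack 3: place 13U, 7U left
rack 4: place 13U, 7U left
rack 5: place 13U, 7U left
rack 6: place 12U, 8U left
rack 7: place 9U, 11U left
rack 2: place 3U, 1U left
rack 1: place 1U, 0U left
rack 2: place 1U, 0U left
7 racks × 20U = 140U; used 100U; unused 40U.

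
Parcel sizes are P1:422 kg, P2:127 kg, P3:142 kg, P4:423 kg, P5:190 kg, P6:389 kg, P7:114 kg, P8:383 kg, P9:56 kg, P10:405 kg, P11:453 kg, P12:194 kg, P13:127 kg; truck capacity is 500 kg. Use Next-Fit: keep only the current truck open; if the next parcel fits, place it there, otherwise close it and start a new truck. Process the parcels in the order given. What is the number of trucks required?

Put P1 (422 kg) in truck 1; 78 kg remain.
Put P2 (127 kg) in truck 2; 373 kg remain.
Put P3 (142 kg) in truck 2; 231 kg remain.
Put P4 (423 kg) in truck 3; 77 kg remain.
Put P5 (190 kg) in truck 4; 310 kg remain.
Put P6 (389 kg) in truck 5; 111 kg remain.
Put P7 (114 kg) in truck 6; 386 kg remain.
Put P8 (383 kg) in truck 6; 3 kg remain.
Put P9 (56 kg) in truck 7; 444 kg remain.
Put P10 (405 kg) in truck 7; 39 kg remain.
Put P11 (453 kg) in truck 8; 47 kg remain.
Put P12 (194 kg) in truck 9; 306 kg remain.
Put P13 (127 kg) in truck 9; 179 kg remain.
Final trucks: [422] [127,142] [423] [190] [389] [114,383] [56,405] [453] [194,127].

9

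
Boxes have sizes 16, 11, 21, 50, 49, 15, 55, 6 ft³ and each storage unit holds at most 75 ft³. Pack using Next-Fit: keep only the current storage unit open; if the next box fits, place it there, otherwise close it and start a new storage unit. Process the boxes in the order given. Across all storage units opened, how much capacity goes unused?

77

storage unit 1: place 16 ft³, 59 ft³ left
storage unit 1: place 11 ft³, 48 ft³ left
storage unit 1: place 21 ft³, 27 ft³ left
storage unit 2: place 50 ft³, 25 ft³ left
storage unit 3: place 49 ft³, 26 ft³ left
storage unit 3: place 15 ft³, 11 ft³ left
storage unit 4: place 55 ft³, 20 ft³ left
storage unit 4: place 6 ft³, 14 ft³ left
4 storage units × 75 ft³ = 300 ft³; used 223 ft³; unused 77 ft³.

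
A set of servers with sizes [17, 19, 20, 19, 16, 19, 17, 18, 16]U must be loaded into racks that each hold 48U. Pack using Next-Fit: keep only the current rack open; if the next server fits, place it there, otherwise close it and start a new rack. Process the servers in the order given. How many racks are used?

17U → rack 1 (remaining 31U)
19U → rack 1 (remaining 12U)
20U → rack 2 (remaining 28U)
19U → rack 2 (remaining 9U)
16U → rack 3 (remaining 32U)
19U → rack 3 (remaining 13U)
17U → rack 4 (remaining 31U)
18U → rack 4 (remaining 13U)
16U → rack 5 (remaining 32U)
Final racks: [17,19] [20,19] [16,19] [17,18] [16].

5 racks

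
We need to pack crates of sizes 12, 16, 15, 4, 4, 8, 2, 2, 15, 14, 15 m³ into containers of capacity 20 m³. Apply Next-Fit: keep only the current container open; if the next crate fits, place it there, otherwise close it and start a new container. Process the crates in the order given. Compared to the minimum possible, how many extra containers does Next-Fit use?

1

Next-Fit: [12] [16] [15,4] [4,8,2,2] [15] [14] [15] → 7 containers.
Total size 107 m³; any packing needs at least ⌈107/20⌉ = 6 containers.
An optimal packing achieves that bound: [16,4] [15,4] [15,2,2] [15] [14] [12,8] → 6 containers.
Excess: 7 − 6 = 1.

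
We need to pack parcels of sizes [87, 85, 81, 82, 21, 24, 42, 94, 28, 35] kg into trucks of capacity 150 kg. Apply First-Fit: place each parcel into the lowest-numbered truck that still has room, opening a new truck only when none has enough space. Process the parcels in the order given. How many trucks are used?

truck 1: place 87 kg, 63 kg left
truck 2: place 85 kg, 65 kg left
truck 3: place 81 kg, 69 kg left
truck 4: place 82 kg, 68 kg left
truck 1: place 21 kg, 42 kg left
truck 1: place 24 kg, 18 kg left
truck 2: place 42 kg, 23 kg left
truck 5: place 94 kg, 56 kg left
truck 3: place 28 kg, 41 kg left
truck 3: place 35 kg, 6 kg left

5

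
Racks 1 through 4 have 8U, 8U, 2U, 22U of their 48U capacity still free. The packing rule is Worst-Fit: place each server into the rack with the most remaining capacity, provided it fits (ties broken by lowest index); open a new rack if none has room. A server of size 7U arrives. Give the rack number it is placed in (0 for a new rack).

Racks with room: rack 1 (8U), rack 2 (8U), rack 4 (22U).
Most room is rack 4 with 22U free.

4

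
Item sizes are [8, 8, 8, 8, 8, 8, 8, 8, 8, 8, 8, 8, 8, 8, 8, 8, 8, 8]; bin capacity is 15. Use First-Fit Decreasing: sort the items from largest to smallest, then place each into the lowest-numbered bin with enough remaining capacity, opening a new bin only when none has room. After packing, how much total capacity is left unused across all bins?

Sorted descending: 8, 8, 8, 8, 8, 8, 8, 8, 8, 8, 8, 8, 8, 8, 8, 8, 8, 8.
bin 1: place 8, 7 left
bin 2: place 8, 7 left
bin 3: place 8, 7 left
bin 4: place 8, 7 left
bin 5: place 8, 7 left
bin 6: place 8, 7 left
bin 7: place 8, 7 left
bin 8: place 8, 7 left
bin 9: place 8, 7 left
bin 10: place 8, 7 left
bin 11: place 8, 7 left
bin 12: place 8, 7 left
bin 13: place 8, 7 left
bin 14: place 8, 7 left
bin 15: place 8, 7 left
bin 16: place 8, 7 left
bin 17: place 8, 7 left
bin 18: place 8, 7 left
18 bins × 15 = 270; used 144; unused 126.

126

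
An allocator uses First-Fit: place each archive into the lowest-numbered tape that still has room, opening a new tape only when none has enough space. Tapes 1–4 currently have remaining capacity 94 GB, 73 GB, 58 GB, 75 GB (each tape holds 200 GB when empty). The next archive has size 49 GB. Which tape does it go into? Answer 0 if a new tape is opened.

Tapes with room: tape 1 (94 GB), tape 2 (73 GB), tape 3 (58 GB), tape 4 (75 GB).
The first with room is tape 1.

1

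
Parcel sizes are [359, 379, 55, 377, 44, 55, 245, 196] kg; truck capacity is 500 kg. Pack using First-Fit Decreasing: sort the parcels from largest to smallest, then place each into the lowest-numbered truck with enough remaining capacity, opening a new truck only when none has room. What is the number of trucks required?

Sorted descending: 379, 377, 359, 245, 196, 55, 55, 44.
Put 379 kg in truck 1; 121 kg remain.
Put 377 kg in truck 2; 123 kg remain.
Put 359 kg in truck 3; 141 kg remain.
Put 245 kg in truck 4; 255 kg remain.
Put 196 kg in truck 4; 59 kg remain.
Put 55 kg in truck 1; 66 kg remain.
Put 55 kg in truck 1; 11 kg remain.
Put 44 kg in truck 2; 79 kg remain.

4 trucks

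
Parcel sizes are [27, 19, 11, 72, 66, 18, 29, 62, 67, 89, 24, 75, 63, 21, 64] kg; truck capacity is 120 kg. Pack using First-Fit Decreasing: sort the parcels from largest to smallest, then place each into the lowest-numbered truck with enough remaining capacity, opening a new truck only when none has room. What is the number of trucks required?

8

Sorted descending: 89, 75, 72, 67, 66, 64, 63, 62, 29, 27, 24, 21, 19, 18, 11.
Put 89 kg in truck 1; 31 kg remain.
Put 75 kg in truck 2; 45 kg remain.
Put 72 kg in truck 3; 48 kg remain.
Put 67 kg in truck 4; 53 kg remain.
Put 66 kg in truck 5; 54 kg remain.
Put 64 kg in truck 6; 56 kg remain.
Put 63 kg in truck 7; 57 kg remain.
Put 62 kg in truck 8; 58 kg remain.
Put 29 kg in truck 1; 2 kg remain.
Put 27 kg in truck 2; 18 kg remain.
Put 24 kg in truck 3; 24 kg remain.
Put 21 kg in truck 3; 3 kg remain.
Put 19 kg in truck 4; 34 kg remain.
Put 18 kg in truck 2; 0 kg remain.
Put 11 kg in truck 4; 23 kg remain.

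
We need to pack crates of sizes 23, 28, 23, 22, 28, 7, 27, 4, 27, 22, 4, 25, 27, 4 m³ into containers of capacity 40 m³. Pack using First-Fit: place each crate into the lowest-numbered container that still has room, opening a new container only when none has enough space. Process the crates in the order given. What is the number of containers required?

Put 23 m³ in container 1; 17 m³ remain.
Put 28 m³ in container 2; 12 m³ remain.
Put 23 m³ in container 3; 17 m³ remain.
Put 22 m³ in container 4; 18 m³ remain.
Put 28 m³ in container 5; 12 m³ remain.
Put 7 m³ in container 1; 10 m³ remain.
Put 27 m³ in container 6; 13 m³ remain.
Put 4 m³ in container 1; 6 m³ remain.
Put 27 m³ in container 7; 13 m³ remain.
Put 22 m³ in container 8; 18 m³ remain.
Put 4 m³ in container 1; 2 m³ remain.
Put 25 m³ in container 9; 15 m³ remain.
Put 27 m³ in container 10; 13 m³ remain.
Put 4 m³ in container 2; 8 m³ remain.

10 containers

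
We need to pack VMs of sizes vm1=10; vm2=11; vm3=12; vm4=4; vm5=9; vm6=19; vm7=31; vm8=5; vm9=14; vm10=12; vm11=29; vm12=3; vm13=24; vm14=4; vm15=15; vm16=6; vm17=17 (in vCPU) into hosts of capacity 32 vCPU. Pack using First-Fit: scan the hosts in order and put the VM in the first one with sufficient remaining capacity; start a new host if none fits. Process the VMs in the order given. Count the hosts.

8 hosts

Put vm1 (10 vCPU) in host 1; 22 vCPU remain.
Put vm2 (11 vCPU) in host 1; 11 vCPU remain.
Put vm3 (12 vCPU) in host 2; 20 vCPU remain.
Put vm4 (4 vCPU) in host 1; 7 vCPU remain.
Put vm5 (9 vCPU) in host 2; 11 vCPU remain.
Put vm6 (19 vCPU) in host 3; 13 vCPU remain.
Put vm7 (31 vCPU) in host 4; 1 vCPU remain.
Put vm8 (5 vCPU) in host 1; 2 vCPU remain.
Put vm9 (14 vCPU) in host 5; 18 vCPU remain.
Put vm10 (12 vCPU) in host 3; 1 vCPU remain.
Put vm11 (29 vCPU) in host 6; 3 vCPU remain.
Put vm12 (3 vCPU) in host 2; 8 vCPU remain.
Put vm13 (24 vCPU) in host 7; 8 vCPU remain.
Put vm14 (4 vCPU) in host 2; 4 vCPU remain.
Put vm15 (15 vCPU) in host 5; 3 vCPU remain.
Put vm16 (6 vCPU) in host 7; 2 vCPU remain.
Put vm17 (17 vCPU) in host 8; 15 vCPU remain.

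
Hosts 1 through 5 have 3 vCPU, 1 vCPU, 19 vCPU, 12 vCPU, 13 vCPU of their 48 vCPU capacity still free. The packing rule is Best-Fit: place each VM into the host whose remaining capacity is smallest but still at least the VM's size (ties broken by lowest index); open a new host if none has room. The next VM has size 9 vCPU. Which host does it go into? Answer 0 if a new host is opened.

4

Hosts with room: host 3 (19 vCPU), host 4 (12 vCPU), host 5 (13 vCPU).
Tightest fit is host 4 with 12 vCPU free.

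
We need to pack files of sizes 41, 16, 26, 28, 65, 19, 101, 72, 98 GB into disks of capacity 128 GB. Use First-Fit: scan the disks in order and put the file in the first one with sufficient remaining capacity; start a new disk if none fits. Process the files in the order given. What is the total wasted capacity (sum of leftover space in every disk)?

174

disk 1: place 41 GB, 87 GB left
disk 1: place 16 GB, 71 GB left
disk 1: place 26 GB, 45 GB left
disk 1: place 28 GB, 17 GB left
disk 2: place 65 GB, 63 GB left
disk 2: place 19 GB, 44 GB left
disk 3: place 101 GB, 27 GB left
disk 4: place 72 GB, 56 GB left
disk 5: place 98 GB, 30 GB left
5 disks × 128 GB = 640 GB; used 466 GB; unused 174 GB.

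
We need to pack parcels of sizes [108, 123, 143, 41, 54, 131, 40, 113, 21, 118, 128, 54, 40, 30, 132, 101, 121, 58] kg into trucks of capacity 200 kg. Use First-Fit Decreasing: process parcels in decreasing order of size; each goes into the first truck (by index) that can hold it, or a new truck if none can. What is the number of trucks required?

10

Sorted descending: 143, 132, 131, 128, 123, 121, 118, 113, 108, 101, 58, 54, 54, 41, 40, 40, 30, 21.
143 kg → truck 1 (remaining 57 kg)
132 kg → truck 2 (remaining 68 kg)
131 kg → truck 3 (remaining 69 kg)
128 kg → truck 4 (remaining 72 kg)
123 kg → truck 5 (remaining 77 kg)
121 kg → truck 6 (remaining 79 kg)
118 kg → truck 7 (remaining 82 kg)
113 kg → truck 8 (remaining 87 kg)
108 kg → truck 9 (remaining 92 kg)
101 kg → truck 10 (remaining 99 kg)
58 kg → truck 2 (remaining 10 kg)
54 kg → truck 1 (remaining 3 kg)
54 kg → truck 3 (remaining 15 kg)
41 kg → truck 4 (remaining 31 kg)
40 kg → truck 5 (remaining 37 kg)
40 kg → truck 6 (remaining 39 kg)
30 kg → truck 4 (remaining 1 kg)
21 kg → truck 5 (remaining 16 kg)
Final trucks: [143,54] [132,58] [131,54] [128,41,30] [123,40,21] [121,40] [118] [113] [108] [101].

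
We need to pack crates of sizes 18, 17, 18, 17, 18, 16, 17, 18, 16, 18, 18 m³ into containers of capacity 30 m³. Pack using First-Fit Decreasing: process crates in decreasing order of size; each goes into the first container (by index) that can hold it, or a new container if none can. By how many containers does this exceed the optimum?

0

First-Fit Decreasing: [18] [18] [18] [18] [18] [18] [17] [17] [17] [16] [16] → 11 containers.
11 crates exceed 15 m³ (half the capacity), and no two of those can share a container, so at least 11 containers are needed.
So 11 is already optimal.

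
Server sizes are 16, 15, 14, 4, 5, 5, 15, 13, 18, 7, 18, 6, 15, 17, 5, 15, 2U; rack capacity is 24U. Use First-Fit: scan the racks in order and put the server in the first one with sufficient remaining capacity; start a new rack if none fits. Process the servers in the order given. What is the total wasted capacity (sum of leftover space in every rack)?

rack 1: place 16U, 8U left
rack 2: place 15U, 9U left
rack 3: place 14U, 10U left
rack 1: place 4U, 4U left
rack 2: place 5U, 4U left
rack 3: place 5U, 5U left
rack 4: place 15U, 9U left
rack 5: place 13U, 11U left
rack 6: place 18U, 6U left
rack 4: place 7U, 2U left
rack 7: place 18U, 6U left
rack 5: place 6U, 5U left
rack 8: place 15U, 9U left
rack 9: place 17U, 7U left
rack 3: place 5U, 0U left
rack 10: place 15U, 9U left
rack 1: place 2U, 2U left
10 racks × 24U = 240U; used 190U; unused 50U.

50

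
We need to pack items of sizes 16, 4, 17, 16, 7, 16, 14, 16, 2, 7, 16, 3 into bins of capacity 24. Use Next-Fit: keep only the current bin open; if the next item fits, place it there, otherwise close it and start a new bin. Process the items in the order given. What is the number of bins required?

8

16 → bin 1 (remaining 8)
4 → bin 1 (remaining 4)
17 → bin 2 (remaining 7)
16 → bin 3 (remaining 8)
7 → bin 3 (remaining 1)
16 → bin 4 (remaining 8)
14 → bin 5 (remaining 10)
16 → bin 6 (remaining 8)
2 → bin 6 (remaining 6)
7 → bin 7 (remaining 17)
16 → bin 7 (remaining 1)
3 → bin 8 (remaining 21)
Final bins: [16,4] [17] [16,7] [16] [14] [16,2] [7,16] [3].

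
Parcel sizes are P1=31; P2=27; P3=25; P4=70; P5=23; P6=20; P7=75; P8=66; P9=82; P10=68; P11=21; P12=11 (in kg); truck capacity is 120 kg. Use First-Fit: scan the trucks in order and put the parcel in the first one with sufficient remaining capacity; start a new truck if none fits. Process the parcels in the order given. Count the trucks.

6

P1 (31 kg) → truck 1 (remaining 89 kg)
P2 (27 kg) → truck 1 (remaining 62 kg)
P3 (25 kg) → truck 1 (remaining 37 kg)
P4 (70 kg) → truck 2 (remaining 50 kg)
P5 (23 kg) → truck 1 (remaining 14 kg)
P6 (20 kg) → truck 2 (remaining 30 kg)
P7 (75 kg) → truck 3 (remaining 45 kg)
P8 (66 kg) → truck 4 (remaining 54 kg)
P9 (82 kg) → truck 5 (remaining 38 kg)
P10 (68 kg) → truck 6 (remaining 52 kg)
P11 (21 kg) → truck 2 (remaining 9 kg)
P12 (11 kg) → truck 1 (remaining 3 kg)
Final trucks: [31,27,25,23,11] [70,20,21] [75] [66] [82] [68].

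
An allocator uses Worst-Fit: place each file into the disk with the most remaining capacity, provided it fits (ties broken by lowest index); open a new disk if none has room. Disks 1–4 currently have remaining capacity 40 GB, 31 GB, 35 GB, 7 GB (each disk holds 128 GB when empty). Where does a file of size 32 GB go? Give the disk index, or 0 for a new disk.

1

Disks with room: disk 1 (40 GB), disk 3 (35 GB).
Most room is disk 1 with 40 GB free.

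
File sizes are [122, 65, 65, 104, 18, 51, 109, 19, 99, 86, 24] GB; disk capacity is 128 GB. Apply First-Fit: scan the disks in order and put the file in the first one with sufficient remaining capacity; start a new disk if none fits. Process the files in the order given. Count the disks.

7 disks

disk 1: place 122 GB, 6 GB left
disk 2: place 65 GB, 63 GB left
disk 3: place 65 GB, 63 GB left
disk 4: place 104 GB, 24 GB left
disk 2: place 18 GB, 45 GB left
disk 3: place 51 GB, 12 GB left
disk 5: place 109 GB, 19 GB left
disk 2: place 19 GB, 26 GB left
disk 6: place 99 GB, 29 GB left
disk 7: place 86 GB, 42 GB left
disk 2: place 24 GB, 2 GB left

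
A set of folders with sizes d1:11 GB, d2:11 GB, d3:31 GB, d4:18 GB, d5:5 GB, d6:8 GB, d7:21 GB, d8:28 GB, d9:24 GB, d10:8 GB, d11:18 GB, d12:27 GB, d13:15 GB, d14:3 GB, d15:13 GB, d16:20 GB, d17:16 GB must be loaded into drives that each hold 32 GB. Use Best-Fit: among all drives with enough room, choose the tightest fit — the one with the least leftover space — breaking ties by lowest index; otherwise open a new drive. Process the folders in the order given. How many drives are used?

10

d1 (11 GB) → drive 1 (remaining 21 GB)
d2 (11 GB) → drive 1 (remaining 10 GB)
d3 (31 GB) → drive 2 (remaining 1 GB)
d4 (18 GB) → drive 3 (remaining 14 GB)
d5 (5 GB) → drive 1 (remaining 5 GB)
d6 (8 GB) → drive 3 (remaining 6 GB)
d7 (21 GB) → drive 4 (remaining 11 GB)
d8 (28 GB) → drive 5 (remaining 4 GB)
d9 (24 GB) → drive 6 (remaining 8 GB)
d10 (8 GB) → drive 6 (remaining 0 GB)
d11 (18 GB) → drive 7 (remaining 14 GB)
d12 (27 GB) → drive 8 (remaining 5 GB)
d13 (15 GB) → drive 9 (remaining 17 GB)
d14 (3 GB) → drive 5 (remaining 1 GB)
d15 (13 GB) → drive 7 (remaining 1 GB)
d16 (20 GB) → drive 10 (remaining 12 GB)
d17 (16 GB) → drive 9 (remaining 1 GB)
Final drives: [11,11,5] [31] [18,8] [21] [28,3] [24,8] [18,13] [27] [15,16] [20].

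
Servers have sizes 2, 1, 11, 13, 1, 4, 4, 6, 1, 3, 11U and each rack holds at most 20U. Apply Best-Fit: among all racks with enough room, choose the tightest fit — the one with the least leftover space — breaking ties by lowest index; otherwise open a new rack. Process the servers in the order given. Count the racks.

2U → rack 1 (remaining 18U)
1U → rack 1 (remaining 17U)
11U → rack 1 (remaining 6U)
13U → rack 2 (remaining 7U)
1U → rack 1 (remaining 5U)
4U → rack 1 (remaining 1U)
4U → rack 2 (remaining 3U)
6U → rack 3 (remaining 14U)
1U → rack 1 (remaining 0U)
3U → rack 2 (remaining 0U)
11U → rack 3 (remaining 3U)

3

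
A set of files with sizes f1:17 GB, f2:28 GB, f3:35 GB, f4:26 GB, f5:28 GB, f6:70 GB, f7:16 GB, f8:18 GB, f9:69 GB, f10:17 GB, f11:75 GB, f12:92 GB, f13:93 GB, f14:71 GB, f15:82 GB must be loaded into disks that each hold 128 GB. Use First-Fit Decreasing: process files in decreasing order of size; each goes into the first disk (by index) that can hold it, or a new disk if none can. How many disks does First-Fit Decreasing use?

7

Sorted descending: 93, 92, 82, 75, 71, 70, 69, 35, 28, 28, 26, 18, 17, 17, 16.
Put 93 GB in disk 1; 35 GB remain.
Put 92 GB in disk 2; 36 GB remain.
Put 82 GB in disk 3; 46 GB remain.
Put 75 GB in disk 4; 53 GB remain.
Put 71 GB in disk 5; 57 GB remain.
Put 70 GB in disk 6; 58 GB remain.
Put 69 GB in disk 7; 59 GB remain.
Put 35 GB in disk 1; 0 GB remain.
Put 28 GB in disk 2; 8 GB remain.
Put 28 GB in disk 3; 18 GB remain.
Put 26 GB in disk 4; 27 GB remain.
Put 18 GB in disk 3; 0 GB remain.
Put 17 GB in disk 4; 10 GB remain.
Put 17 GB in disk 5; 40 GB remain.
Put 16 GB in disk 5; 24 GB remain.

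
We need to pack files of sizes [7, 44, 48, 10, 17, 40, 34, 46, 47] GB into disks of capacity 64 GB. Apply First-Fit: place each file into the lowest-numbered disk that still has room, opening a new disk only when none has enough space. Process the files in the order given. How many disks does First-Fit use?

6 disks

Put 7 GB in disk 1; 57 GB remain.
Put 44 GB in disk 1; 13 GB remain.
Put 48 GB in disk 2; 16 GB remain.
Put 10 GB in disk 1; 3 GB remain.
Put 17 GB in disk 3; 47 GB remain.
Put 40 GB in disk 3; 7 GB remain.
Put 34 GB in disk 4; 30 GB remain.
Put 46 GB in disk 5; 18 GB remain.
Put 47 GB in disk 6; 17 GB remain.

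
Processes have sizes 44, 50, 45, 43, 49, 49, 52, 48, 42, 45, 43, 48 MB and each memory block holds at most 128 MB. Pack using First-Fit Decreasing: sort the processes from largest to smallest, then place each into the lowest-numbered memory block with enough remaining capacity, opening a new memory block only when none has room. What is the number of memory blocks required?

6

Sorted descending: 52, 50, 49, 49, 48, 48, 45, 45, 44, 43, 43, 42.
memory block 1: place 52 MB, 76 MB left
memory block 1: place 50 MB, 26 MB left
memory block 2: place 49 MB, 79 MB left
memory block 2: place 49 MB, 30 MB left
memory block 3: place 48 MB, 80 MB left
memory block 3: place 48 MB, 32 MB left
memory block 4: place 45 MB, 83 MB left
memory block 4: place 45 MB, 38 MB left
memory block 5: place 44 MB, 84 MB left
memory block 5: place 43 MB, 41 MB left
memory block 6: place 43 MB, 85 MB left
memory block 6: place 42 MB, 43 MB left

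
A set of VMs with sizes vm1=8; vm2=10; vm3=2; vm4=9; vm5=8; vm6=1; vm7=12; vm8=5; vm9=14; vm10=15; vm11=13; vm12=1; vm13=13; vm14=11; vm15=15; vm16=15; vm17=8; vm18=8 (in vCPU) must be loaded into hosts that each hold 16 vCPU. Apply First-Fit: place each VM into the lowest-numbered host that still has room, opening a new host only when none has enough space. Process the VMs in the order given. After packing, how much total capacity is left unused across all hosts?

Put vm1 (8 vCPU) in host 1; 8 vCPU remain.
Put vm2 (10 vCPU) in host 2; 6 vCPU remain.
Put vm3 (2 vCPU) in host 1; 6 vCPU remain.
Put vm4 (9 vCPU) in host 3; 7 vCPU remain.
Put vm5 (8 vCPU) in host 4; 8 vCPU remain.
Put vm6 (1 vCPU) in host 1; 5 vCPU remain.
Put vm7 (12 vCPU) in host 5; 4 vCPU remain.
Put vm8 (5 vCPU) in host 1; 0 vCPU remain.
Put vm9 (14 vCPU) in host 6; 2 vCPU remain.
Put vm10 (15 vCPU) in host 7; 1 vCPU remain.
Put vm11 (13 vCPU) in host 8; 3 vCPU remain.
Put vm12 (1 vCPU) in host 2; 5 vCPU remain.
Put vm13 (13 vCPU) in host 9; 3 vCPU remain.
Put vm14 (11 vCPU) in host 10; 5 vCPU remain.
Put vm15 (15 vCPU) in host 11; 1 vCPU remain.
Put vm16 (15 vCPU) in host 12; 1 vCPU remain.
Put vm17 (8 vCPU) in host 4; 0 vCPU remain.
Put vm18 (8 vCPU) in host 13; 8 vCPU remain.
13 hosts × 16 vCPU = 208 vCPU; used 168 vCPU; unused 40 vCPU.

40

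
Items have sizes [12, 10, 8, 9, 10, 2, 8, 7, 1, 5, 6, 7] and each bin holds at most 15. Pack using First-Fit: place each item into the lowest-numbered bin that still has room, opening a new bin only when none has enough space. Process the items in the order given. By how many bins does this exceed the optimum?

0

First-Fit: [12,2,1] [10,5] [8,7] [9,6] [10] [8,7] → 6 bins.
Total size 85; any packing needs at least ⌈85/15⌉ = 6 bins.
So 6 is already optimal.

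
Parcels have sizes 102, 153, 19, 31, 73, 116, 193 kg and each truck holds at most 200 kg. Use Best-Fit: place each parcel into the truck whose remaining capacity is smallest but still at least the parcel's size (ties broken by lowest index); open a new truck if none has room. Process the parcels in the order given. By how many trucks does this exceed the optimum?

0

Best-Fit: [102,31] [153,19] [73,116] [193] → 4 trucks.
Total size 687 kg; any packing needs at least ⌈687/200⌉ = 4 trucks.
So 4 is already optimal.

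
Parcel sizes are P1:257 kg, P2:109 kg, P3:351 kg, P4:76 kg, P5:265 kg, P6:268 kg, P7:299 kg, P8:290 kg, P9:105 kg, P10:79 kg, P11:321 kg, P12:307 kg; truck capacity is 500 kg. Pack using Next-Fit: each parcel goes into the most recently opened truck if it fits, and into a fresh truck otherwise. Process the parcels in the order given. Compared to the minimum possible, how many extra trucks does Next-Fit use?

Next-Fit: [257,109] [351,76] [265] [268] [299] [290,105,79] [321] [307] → 8 trucks.
8 parcels exceed 250 kg (half the capacity), and no two of those can share a truck, so at least 8 trucks are needed.
So 8 is already optimal.

0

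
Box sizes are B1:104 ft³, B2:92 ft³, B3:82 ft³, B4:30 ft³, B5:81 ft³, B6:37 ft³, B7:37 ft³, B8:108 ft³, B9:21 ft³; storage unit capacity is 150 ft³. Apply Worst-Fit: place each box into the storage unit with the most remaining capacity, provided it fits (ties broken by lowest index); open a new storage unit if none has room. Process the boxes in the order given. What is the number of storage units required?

5 storage units

B1 (104 ft³) → storage unit 1 (remaining 46 ft³)
B2 (92 ft³) → storage unit 2 (remaining 58 ft³)
B3 (82 ft³) → storage unit 3 (remaining 68 ft³)
B4 (30 ft³) → storage unit 3 (remaining 38 ft³)
B5 (81 ft³) → storage unit 4 (remaining 69 ft³)
B6 (37 ft³) → storage unit 4 (remaining 32 ft³)
B7 (37 ft³) → storage unit 2 (remaining 21 ft³)
B8 (108 ft³) → storage unit 5 (remaining 42 ft³)
B9 (21 ft³) → storage unit 1 (remaining 25 ft³)
Final storage units: [104,21] [92,37] [82,30] [81,37] [108].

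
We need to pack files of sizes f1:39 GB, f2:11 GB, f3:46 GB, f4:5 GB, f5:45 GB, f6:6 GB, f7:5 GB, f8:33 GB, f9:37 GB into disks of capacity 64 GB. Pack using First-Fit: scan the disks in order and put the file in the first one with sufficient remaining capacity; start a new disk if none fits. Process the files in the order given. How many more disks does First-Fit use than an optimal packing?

0

First-Fit: [39,11,5,6] [46,5] [45] [33] [37] → 5 disks.
5 files exceed 32 GB (half the capacity), and no two of those can share a disk, so at least 5 disks are needed.
So 5 is already optimal.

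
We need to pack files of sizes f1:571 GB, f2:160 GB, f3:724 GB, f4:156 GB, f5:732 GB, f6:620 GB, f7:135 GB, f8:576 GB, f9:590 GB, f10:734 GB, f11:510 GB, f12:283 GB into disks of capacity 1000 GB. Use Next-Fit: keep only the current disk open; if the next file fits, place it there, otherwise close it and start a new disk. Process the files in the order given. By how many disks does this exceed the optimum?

Next-Fit: [571,160] [724,156] [732] [620,135] [576] [590] [734] [510,283] → 8 disks.
8 files exceed 500 GB (half the capacity), and no two of those can share a disk, so at least 8 disks are needed.
So 8 is already optimal.

0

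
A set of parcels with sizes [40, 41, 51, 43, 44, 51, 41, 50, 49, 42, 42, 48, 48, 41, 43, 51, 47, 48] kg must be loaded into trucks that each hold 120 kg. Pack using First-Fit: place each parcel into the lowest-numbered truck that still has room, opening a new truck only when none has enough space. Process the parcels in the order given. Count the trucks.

9 trucks

40 kg → truck 1 (remaining 80 kg)
41 kg → truck 1 (remaining 39 kg)
51 kg → truck 2 (remaining 69 kg)
43 kg → truck 2 (remaining 26 kg)
44 kg → truck 3 (remaining 76 kg)
51 kg → truck 3 (remaining 25 kg)
41 kg → truck 4 (remaining 79 kg)
50 kg → truck 4 (remaining 29 kg)
49 kg → truck 5 (remaining 71 kg)
42 kg → truck 5 (remaining 29 kg)
42 kg → truck 6 (remaining 78 kg)
48 kg → truck 6 (remaining 30 kg)
48 kg → truck 7 (remaining 72 kg)
41 kg → truck 7 (remaining 31 kg)
43 kg → truck 8 (remaining 77 kg)
51 kg → truck 8 (remaining 26 kg)
47 kg → truck 9 (remaining 73 kg)
48 kg → truck 9 (remaining 25 kg)
Final trucks: [40,41] [51,43] [44,51] [41,50] [49,42] [42,48] [48,41] [43,51] [47,48].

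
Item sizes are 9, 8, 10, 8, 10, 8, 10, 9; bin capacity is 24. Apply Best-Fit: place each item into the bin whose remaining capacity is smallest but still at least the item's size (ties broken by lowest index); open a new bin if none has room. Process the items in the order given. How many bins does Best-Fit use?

bin 1: place 9, 15 left
bin 1: place 8, 7 left
bin 2: place 10, 14 left
bin 2: place 8, 6 left
bin 3: place 10, 14 left
bin 3: place 8, 6 left
bin 4: place 10, 14 left
bin 4: place 9, 5 left

4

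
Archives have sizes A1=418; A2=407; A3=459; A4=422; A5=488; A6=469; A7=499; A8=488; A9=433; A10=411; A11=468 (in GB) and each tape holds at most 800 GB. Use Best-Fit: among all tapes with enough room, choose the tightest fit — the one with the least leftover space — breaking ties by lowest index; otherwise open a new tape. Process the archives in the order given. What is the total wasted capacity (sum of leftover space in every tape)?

tape 1: place A1 (418 GB), 382 GB left
tape 2: place A2 (407 GB), 393 GB left
tape 3: place A3 (459 GB), 341 GB left
tape 4: place A4 (422 GB), 378 GB left
tape 5: place A5 (488 GB), 312 GB left
tape 6: place A6 (469 GB), 331 GB left
tape 7: place A7 (499 GB), 301 GB left
tape 8: place A8 (488 GB), 312 GB left
tape 9: place A9 (433 GB), 367 GB left
tape 10: place A10 (411 GB), 389 GB left
tape 11: place A11 (468 GB), 332 GB left
11 tapes × 800 GB = 8800 GB; used 4962 GB; unused 3838 GB.

3838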